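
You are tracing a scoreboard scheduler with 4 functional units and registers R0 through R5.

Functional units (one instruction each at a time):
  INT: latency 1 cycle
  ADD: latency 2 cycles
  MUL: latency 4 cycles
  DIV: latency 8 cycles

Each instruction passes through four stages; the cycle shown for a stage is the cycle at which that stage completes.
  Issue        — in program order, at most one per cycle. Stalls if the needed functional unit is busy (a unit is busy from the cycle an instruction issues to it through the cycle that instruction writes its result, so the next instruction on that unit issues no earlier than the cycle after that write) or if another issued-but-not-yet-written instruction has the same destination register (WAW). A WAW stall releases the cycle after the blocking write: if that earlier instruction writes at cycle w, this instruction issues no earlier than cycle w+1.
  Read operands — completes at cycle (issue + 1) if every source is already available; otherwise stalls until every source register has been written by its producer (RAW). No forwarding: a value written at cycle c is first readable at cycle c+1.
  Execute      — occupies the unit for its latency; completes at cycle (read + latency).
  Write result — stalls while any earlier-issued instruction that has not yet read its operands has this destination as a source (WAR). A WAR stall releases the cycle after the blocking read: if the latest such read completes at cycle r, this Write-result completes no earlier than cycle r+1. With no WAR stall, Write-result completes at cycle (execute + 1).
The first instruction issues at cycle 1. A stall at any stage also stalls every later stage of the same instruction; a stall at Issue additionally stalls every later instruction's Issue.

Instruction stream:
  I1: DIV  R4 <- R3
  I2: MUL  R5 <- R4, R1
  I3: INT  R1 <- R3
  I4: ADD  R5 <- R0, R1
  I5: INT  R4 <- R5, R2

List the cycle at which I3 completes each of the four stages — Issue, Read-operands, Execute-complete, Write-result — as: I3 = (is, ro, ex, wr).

I1 -> (1, 2, 10, 11)
I2 -> (2, 12, 16, 17)  // RAW R4: wait I1 write@11
I3 -> (3, 4, 5, 13)  // WAR R1: wait I2 read@12
I4 -> (18, 19, 21, 22)  // WAW R5: wait I2 write@17
I5 -> (19, 23, 24, 25)  // RAW R5: wait I4 write@22

I3 = (3, 4, 5, 13)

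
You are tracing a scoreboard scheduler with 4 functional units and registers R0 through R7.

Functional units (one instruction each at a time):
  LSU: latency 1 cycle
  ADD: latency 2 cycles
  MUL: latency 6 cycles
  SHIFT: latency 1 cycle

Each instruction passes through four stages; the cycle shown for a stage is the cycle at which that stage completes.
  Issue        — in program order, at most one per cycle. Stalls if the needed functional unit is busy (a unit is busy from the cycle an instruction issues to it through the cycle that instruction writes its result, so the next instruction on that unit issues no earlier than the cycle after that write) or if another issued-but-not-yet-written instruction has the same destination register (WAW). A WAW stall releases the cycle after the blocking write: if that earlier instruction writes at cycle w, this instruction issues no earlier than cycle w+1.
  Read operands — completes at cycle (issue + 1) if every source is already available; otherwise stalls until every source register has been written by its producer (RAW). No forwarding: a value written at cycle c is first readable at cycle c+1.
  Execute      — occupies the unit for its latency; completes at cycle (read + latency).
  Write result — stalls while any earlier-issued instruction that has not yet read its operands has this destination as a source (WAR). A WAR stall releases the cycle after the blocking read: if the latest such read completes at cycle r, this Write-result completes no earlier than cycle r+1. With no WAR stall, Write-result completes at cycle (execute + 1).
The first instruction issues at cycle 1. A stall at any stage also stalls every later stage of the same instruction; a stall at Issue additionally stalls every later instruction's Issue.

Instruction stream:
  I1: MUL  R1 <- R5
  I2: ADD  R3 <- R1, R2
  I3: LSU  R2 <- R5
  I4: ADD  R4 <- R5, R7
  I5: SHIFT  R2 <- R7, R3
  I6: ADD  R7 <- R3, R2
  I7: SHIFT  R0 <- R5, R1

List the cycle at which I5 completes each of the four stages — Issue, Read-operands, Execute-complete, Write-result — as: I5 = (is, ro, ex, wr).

I5 = (15, 16, 17, 18)

[1] I1 issues→MUL
[2] I1 reads | I2 issues→ADD
[3] I3 issues→LSU
[4] I3 reads
[5] I3 exec-done
[8] I1 exec-done
[9] I1 writes R1
[10] I2 reads
[11] I3 writes R2
[12] I2 exec-done
[13] I2 writes R3
[14] I4 issues→ADD
[15] I4 reads | I5 issues→SHIFT
[16] I5 reads
[17] I4 exec-done | I5 exec-done
[18] I4 writes R4 | I5 writes R2
[19] I6 issues→ADD
[20] I6 reads | I7 issues→SHIFT
[21] I7 reads
[22] I6 exec-done | I7 exec-done
[23] I6 writes R7 | I7 writes R0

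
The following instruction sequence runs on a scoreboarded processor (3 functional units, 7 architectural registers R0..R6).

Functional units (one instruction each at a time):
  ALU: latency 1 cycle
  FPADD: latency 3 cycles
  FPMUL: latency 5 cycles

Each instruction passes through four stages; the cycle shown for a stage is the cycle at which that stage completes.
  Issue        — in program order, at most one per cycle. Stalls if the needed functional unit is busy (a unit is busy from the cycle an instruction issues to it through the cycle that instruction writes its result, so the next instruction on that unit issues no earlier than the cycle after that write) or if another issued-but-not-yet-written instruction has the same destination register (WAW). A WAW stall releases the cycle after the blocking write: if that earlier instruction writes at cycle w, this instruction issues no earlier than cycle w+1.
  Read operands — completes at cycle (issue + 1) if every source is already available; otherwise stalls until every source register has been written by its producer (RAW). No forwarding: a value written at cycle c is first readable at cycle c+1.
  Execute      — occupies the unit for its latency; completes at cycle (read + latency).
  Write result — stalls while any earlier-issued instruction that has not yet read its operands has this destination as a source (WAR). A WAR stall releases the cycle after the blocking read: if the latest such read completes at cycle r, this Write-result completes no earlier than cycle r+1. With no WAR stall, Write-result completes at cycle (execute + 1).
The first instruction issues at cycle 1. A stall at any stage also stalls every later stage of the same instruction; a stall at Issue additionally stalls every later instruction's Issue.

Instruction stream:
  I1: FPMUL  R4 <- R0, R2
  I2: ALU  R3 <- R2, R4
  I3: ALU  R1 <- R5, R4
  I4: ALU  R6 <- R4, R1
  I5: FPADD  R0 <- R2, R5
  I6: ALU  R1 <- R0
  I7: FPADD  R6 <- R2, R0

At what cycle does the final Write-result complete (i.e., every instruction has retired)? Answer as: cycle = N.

c1: I1 issues→FPMUL
c2: I1 reads; I2 issues→ALU
c7: I1 exec-done
c8: I1 writes R4
c9: I2 reads
c10: I2 exec-done
c11: I2 writes R3
c12: I3 issues→ALU
c13: I3 reads
c14: I3 exec-done
c15: I3 writes R1
c16: I4 issues→ALU
c17: I4 reads; I5 issues→FPADD
c18: I4 exec-done; I5 reads
c19: I4 writes R6
c20: I6 issues→ALU
c21: I5 exec-done
c22: I5 writes R0
c23: I6 reads; I7 issues→FPADD
c24: I6 exec-done; I7 reads
c25: I6 writes R1
c27: I7 exec-done
c28: I7 writes R6

cycle = 28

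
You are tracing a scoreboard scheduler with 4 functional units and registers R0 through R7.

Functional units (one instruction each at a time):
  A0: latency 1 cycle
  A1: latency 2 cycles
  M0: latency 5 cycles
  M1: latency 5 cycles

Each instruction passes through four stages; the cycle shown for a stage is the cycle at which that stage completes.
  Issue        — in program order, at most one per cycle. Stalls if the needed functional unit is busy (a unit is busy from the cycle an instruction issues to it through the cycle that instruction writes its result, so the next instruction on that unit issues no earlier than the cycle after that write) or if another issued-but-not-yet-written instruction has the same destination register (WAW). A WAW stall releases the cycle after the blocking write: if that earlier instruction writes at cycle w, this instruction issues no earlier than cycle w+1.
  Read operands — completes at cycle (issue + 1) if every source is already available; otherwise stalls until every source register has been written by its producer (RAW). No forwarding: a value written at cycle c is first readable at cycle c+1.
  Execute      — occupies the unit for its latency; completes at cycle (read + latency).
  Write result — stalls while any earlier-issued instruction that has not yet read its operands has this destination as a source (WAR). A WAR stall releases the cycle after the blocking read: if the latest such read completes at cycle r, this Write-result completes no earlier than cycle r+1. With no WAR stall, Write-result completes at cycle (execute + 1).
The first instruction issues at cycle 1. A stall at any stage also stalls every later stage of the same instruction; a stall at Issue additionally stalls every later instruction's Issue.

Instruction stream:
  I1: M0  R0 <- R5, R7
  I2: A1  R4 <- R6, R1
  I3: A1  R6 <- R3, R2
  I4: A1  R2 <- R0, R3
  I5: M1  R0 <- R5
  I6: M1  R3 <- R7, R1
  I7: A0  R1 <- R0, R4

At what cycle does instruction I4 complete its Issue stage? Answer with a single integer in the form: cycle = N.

cycle = 12

cycle 1: I1→M0
cycle 2: I1 RO · I2→A1
cycle 3: I2 RO
cycle 5: I2 EX
cycle 6: I2 WR R4
cycle 7: I1 EX · I3→A1
cycle 8: I1 WR R0 · I3 RO
cycle 10: I3 EX
cycle 11: I3 WR R6
cycle 12: I4→A1
cycle 13: I4 RO · I5→M1
cycle 14: I5 RO
cycle 15: I4 EX
cycle 16: I4 WR R2
cycle 19: I5 EX
cycle 20: I5 WR R0
cycle 21: I6→M1
cycle 22: I6 RO · I7→A0
cycle 23: I7 RO
cycle 24: I7 EX
cycle 25: I7 WR R1
cycle 27: I6 EX
cycle 28: I6 WR R3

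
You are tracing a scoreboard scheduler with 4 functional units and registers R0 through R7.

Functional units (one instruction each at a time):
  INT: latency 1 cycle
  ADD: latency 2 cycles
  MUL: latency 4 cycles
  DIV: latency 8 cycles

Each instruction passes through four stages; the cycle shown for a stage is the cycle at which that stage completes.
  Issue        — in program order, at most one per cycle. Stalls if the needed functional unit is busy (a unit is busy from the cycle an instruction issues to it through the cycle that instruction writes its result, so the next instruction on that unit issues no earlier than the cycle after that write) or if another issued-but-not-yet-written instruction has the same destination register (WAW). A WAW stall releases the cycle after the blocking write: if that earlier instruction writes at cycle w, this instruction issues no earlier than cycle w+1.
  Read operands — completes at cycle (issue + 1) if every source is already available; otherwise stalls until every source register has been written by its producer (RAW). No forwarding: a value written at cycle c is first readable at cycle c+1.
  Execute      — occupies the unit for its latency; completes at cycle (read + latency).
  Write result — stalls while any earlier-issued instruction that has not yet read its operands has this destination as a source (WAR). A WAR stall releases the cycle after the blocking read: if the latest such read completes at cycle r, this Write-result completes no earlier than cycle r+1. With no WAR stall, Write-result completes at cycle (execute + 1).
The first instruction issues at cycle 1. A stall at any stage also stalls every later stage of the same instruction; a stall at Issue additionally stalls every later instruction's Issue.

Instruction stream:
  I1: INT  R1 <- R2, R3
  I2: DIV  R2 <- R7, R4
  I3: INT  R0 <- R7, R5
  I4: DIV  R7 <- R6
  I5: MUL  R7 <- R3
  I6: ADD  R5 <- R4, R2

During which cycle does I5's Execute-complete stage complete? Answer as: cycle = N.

[1] I1 dispatched to INT
[2] I1 operands ready, I2 dispatched to DIV
[3] I1 complete, I2 operands ready
[4] R1←I1
[5] I3 dispatched to INT
[6] I3 operands ready
[7] I3 complete
[8] R0←I3
[11] I2 complete
[12] R2←I2
[13] I4 dispatched to DIV
[14] I4 operands ready
[22] I4 complete
[23] R7←I4
[24] I5 dispatched to MUL
[25] I5 operands ready, I6 dispatched to ADD
[26] I6 operands ready
[28] I6 complete
[29] I5 complete, R5←I6
[30] R7←I5

cycle = 29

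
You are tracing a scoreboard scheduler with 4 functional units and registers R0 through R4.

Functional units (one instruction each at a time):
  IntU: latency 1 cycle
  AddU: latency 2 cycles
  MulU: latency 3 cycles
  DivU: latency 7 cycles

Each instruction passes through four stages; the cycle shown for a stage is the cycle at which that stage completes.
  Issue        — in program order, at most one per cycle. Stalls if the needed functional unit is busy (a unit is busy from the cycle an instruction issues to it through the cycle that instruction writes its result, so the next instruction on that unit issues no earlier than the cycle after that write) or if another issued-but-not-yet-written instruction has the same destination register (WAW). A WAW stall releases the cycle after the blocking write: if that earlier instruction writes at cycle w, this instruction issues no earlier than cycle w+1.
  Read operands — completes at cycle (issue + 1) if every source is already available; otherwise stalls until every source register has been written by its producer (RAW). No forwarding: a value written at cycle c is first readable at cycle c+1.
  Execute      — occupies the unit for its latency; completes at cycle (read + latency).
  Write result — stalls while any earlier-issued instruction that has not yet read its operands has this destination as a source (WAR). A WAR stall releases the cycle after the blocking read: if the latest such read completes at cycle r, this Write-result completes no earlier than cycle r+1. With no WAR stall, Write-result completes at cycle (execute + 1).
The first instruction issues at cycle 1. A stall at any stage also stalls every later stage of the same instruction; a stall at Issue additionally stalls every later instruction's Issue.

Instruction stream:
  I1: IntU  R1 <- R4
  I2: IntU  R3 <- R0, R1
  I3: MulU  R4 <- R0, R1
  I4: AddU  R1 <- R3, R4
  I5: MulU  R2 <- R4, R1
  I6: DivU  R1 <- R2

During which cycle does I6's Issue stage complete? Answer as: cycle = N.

I1  is:1  ro:2  ex:3  wr:4
I2  is:5  ro:6  ex:7  wr:8  — struct: IntU busy until I1 writes@4
I3  is:6  ro:7  ex:10  wr:11
I4  is:7  ro:12  ex:14  wr:15  — RAW R4: wait I3 write@11
I5  is:12  ro:16  ex:19  wr:20  — struct: MulU busy until I3 writes@11, RAW R1: wait I4 write@15
I6  is:16  ro:21  ex:28  wr:29  — WAW R1: wait I4 write@15, RAW R2: wait I5 write@20

cycle = 16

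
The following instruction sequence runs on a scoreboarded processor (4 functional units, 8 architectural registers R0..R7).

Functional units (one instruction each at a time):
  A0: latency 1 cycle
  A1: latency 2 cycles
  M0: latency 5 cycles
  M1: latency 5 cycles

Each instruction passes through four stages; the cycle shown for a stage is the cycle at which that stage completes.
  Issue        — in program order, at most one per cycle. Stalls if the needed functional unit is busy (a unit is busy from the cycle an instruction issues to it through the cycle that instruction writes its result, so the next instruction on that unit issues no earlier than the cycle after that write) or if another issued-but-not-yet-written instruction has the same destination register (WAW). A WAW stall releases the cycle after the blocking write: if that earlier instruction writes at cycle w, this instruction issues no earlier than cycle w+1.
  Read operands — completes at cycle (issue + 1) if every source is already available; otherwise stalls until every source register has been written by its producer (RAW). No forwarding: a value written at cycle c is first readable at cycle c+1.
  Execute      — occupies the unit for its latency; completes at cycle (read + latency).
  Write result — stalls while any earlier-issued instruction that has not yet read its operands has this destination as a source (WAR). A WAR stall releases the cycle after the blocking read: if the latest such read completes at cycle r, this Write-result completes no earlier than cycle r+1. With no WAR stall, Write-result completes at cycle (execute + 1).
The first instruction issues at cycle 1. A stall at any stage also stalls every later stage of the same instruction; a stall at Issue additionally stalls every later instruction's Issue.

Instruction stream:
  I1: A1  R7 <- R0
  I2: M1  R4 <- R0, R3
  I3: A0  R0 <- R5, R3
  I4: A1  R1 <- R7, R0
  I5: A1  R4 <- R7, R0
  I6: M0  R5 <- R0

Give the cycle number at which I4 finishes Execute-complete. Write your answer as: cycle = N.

cycle = 9

I1: IS=1 RO=2 EX=4 WR=5
I2: IS=2 RO=3 EX=8 WR=9
I3: IS=3 RO=4 EX=5 WR=6
I4: IS=6 RO=7 EX=9 WR=10  [struct: A1 busy until I1 writes@5]
I5: IS=11 RO=12 EX=14 WR=15  [struct: A1 busy until I4 writes@10]
I6: IS=12 RO=13 EX=18 WR=19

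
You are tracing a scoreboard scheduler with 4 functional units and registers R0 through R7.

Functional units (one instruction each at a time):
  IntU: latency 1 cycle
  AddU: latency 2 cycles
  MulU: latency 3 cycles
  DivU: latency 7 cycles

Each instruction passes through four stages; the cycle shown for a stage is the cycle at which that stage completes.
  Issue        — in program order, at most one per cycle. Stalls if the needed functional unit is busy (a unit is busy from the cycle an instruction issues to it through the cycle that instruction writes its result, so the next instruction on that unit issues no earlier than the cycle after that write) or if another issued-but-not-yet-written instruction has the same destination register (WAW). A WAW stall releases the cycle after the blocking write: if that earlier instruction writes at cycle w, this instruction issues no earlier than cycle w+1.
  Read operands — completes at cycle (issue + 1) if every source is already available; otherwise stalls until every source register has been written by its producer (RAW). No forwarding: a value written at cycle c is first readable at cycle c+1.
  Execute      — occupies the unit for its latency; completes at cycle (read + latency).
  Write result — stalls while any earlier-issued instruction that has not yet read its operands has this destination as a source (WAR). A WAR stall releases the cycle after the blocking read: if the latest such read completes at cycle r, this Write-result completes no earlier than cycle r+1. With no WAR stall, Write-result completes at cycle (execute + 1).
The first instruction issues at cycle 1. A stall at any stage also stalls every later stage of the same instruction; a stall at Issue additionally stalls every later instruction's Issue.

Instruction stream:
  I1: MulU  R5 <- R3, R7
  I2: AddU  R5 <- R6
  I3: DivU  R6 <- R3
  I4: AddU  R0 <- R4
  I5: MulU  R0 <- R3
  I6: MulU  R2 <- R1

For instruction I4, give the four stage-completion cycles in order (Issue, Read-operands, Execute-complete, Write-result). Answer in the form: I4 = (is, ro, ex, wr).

I4 = (12, 13, 15, 16)

t=1  I1 dispatched to MulU
t=2  I1 operands ready
t=5  I1 complete
t=6  R5←I1
t=7  I2 dispatched to AddU
t=8  I2 operands ready | I3 dispatched to DivU
t=9  I3 operands ready
t=10  I2 complete
t=11  R5←I2
t=12  I4 dispatched to AddU
t=13  I4 operands ready
t=15  I4 complete
t=16  I3 complete | R0←I4
t=17  R6←I3 | I5 dispatched to MulU
t=18  I5 operands ready
t=21  I5 complete
t=22  R0←I5
t=23  I6 dispatched to MulU
t=24  I6 operands ready
t=27  I6 complete
t=28  R2←I6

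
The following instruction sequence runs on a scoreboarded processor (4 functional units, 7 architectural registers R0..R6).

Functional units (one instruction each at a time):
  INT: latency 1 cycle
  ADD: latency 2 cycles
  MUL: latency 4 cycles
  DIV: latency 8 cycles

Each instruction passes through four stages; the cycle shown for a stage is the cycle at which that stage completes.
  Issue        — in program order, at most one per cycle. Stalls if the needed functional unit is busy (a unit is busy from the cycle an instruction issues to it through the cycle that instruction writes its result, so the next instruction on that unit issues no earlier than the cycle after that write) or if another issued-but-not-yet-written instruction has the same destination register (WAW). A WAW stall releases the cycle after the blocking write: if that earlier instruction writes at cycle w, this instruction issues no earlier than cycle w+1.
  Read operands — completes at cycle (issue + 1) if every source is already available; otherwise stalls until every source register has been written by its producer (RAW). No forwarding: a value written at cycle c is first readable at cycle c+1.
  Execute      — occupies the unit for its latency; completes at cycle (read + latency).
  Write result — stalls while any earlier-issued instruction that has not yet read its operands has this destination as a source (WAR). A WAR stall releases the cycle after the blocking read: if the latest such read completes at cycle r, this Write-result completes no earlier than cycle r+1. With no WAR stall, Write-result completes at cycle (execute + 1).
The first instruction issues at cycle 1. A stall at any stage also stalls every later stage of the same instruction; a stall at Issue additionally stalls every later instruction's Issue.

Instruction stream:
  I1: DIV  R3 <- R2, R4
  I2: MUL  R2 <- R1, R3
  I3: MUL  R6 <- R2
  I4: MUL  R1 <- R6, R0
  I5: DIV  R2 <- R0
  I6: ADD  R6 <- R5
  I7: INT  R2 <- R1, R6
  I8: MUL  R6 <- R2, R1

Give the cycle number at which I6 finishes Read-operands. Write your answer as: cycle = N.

[1] I1→DIV
[2] I1 RO | I2→MUL
[10] I1 EX
[11] I1 WR R3
[12] I2 RO
[16] I2 EX
[17] I2 WR R2
[18] I3→MUL
[19] I3 RO
[23] I3 EX
[24] I3 WR R6
[25] I4→MUL
[26] I4 RO | I5→DIV
[27] I5 RO | I6→ADD
[28] I6 RO
[30] I4 EX | I6 EX
[31] I4 WR R1 | I6 WR R6
[35] I5 EX
[36] I5 WR R2
[37] I7→INT
[38] I7 RO | I8→MUL
[39] I7 EX
[40] I7 WR R2
[41] I8 RO
[45] I8 EX
[46] I8 WR R6

cycle = 28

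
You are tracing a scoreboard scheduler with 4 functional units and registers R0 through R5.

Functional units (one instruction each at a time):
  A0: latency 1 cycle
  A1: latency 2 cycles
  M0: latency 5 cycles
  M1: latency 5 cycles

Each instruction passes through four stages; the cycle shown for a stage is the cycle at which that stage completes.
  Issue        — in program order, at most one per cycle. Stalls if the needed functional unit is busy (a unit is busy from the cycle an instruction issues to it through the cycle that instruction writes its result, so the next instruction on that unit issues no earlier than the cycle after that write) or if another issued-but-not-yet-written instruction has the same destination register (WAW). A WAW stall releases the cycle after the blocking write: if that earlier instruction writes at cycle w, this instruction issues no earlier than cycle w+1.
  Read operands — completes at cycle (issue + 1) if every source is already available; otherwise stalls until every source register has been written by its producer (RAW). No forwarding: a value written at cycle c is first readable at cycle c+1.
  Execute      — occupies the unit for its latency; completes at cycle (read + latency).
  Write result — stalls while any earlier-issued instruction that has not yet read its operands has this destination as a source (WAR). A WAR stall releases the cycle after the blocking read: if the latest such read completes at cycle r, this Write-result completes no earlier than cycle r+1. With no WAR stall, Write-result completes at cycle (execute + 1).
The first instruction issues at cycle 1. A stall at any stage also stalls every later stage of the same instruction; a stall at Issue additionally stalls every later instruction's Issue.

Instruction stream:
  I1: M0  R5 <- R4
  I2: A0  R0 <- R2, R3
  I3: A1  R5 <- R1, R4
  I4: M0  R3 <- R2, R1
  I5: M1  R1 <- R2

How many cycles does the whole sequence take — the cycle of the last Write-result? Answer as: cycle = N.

[1] I1 dispatched to M0
[2] I1 operands ready; I2 dispatched to A0
[3] I2 operands ready
[4] I2 complete
[5] R0←I2
[7] I1 complete
[8] R5←I1
[9] I3 dispatched to A1
[10] I3 operands ready; I4 dispatched to M0
[11] I4 operands ready; I5 dispatched to M1
[12] I3 complete; I5 operands ready
[13] R5←I3
[16] I4 complete
[17] R3←I4; I5 complete
[18] R1←I5

cycle = 18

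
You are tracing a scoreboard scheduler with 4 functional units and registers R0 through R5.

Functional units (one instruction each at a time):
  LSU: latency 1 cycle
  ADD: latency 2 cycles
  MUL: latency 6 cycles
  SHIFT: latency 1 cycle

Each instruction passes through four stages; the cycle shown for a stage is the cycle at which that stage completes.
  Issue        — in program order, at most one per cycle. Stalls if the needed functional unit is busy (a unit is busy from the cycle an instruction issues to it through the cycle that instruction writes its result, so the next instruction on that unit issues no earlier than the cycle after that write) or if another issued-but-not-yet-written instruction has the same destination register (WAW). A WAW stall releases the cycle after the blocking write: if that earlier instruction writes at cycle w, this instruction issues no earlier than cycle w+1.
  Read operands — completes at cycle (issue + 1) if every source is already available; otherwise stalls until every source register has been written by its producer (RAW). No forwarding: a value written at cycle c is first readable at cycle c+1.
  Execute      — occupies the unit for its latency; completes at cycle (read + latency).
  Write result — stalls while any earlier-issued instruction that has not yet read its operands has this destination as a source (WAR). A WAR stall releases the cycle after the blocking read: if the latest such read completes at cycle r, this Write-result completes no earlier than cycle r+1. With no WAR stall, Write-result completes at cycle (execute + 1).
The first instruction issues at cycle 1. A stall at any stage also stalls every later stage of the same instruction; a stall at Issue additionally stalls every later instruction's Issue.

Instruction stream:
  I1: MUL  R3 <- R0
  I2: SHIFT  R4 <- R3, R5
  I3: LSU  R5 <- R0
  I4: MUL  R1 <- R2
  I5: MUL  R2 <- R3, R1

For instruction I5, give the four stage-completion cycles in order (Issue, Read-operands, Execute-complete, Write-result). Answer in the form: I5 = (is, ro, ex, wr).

t=1  I1 issues→MUL
t=2  I1 reads; I2 issues→SHIFT
t=3  I3 issues→LSU
t=4  I3 reads
t=5  I3 exec-done
t=8  I1 exec-done
t=9  I1 writes R3
t=10  I2 reads; I4 issues→MUL
t=11  I2 exec-done; I3 writes R5; I4 reads
t=12  I2 writes R4
t=17  I4 exec-done
t=18  I4 writes R1
t=19  I5 issues→MUL
t=20  I5 reads
t=26  I5 exec-done
t=27  I5 writes R2

I5 = (19, 20, 26, 27)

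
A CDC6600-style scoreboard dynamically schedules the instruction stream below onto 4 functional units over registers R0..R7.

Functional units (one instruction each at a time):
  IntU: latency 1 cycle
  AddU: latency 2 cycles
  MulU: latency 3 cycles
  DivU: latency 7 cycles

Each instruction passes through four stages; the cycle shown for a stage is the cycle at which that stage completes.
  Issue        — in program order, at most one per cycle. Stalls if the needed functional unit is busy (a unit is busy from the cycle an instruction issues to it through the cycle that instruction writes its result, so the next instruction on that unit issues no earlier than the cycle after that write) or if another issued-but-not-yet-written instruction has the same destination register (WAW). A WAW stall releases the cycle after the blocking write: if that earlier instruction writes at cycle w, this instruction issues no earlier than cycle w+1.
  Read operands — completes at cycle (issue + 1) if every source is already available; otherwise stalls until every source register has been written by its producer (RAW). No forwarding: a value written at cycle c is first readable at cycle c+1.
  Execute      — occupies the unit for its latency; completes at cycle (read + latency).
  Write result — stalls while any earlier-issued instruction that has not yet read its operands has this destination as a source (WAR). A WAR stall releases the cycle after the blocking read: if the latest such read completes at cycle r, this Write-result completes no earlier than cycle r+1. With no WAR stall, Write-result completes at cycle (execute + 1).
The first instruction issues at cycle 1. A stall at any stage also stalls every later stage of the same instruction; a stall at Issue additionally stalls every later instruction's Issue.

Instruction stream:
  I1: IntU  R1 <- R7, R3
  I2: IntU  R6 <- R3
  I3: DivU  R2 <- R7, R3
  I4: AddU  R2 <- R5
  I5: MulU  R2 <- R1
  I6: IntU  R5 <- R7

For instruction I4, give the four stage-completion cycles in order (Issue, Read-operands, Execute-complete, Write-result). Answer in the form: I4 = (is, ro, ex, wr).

  I1 | 1 | 2 | 3 | 4
  I2 | 5 | 6 | 7 | 8   struct: IntU busy until I1 writes@4
  I3 | 6 | 7 | 14 | 15
  I4 | 16 | 17 | 19 | 20   WAW R2: wait I3 write@15
  I5 | 21 | 22 | 25 | 26   WAW R2: wait I4 write@20
  I6 | 22 | 23 | 24 | 25

I4 = (16, 17, 19, 20)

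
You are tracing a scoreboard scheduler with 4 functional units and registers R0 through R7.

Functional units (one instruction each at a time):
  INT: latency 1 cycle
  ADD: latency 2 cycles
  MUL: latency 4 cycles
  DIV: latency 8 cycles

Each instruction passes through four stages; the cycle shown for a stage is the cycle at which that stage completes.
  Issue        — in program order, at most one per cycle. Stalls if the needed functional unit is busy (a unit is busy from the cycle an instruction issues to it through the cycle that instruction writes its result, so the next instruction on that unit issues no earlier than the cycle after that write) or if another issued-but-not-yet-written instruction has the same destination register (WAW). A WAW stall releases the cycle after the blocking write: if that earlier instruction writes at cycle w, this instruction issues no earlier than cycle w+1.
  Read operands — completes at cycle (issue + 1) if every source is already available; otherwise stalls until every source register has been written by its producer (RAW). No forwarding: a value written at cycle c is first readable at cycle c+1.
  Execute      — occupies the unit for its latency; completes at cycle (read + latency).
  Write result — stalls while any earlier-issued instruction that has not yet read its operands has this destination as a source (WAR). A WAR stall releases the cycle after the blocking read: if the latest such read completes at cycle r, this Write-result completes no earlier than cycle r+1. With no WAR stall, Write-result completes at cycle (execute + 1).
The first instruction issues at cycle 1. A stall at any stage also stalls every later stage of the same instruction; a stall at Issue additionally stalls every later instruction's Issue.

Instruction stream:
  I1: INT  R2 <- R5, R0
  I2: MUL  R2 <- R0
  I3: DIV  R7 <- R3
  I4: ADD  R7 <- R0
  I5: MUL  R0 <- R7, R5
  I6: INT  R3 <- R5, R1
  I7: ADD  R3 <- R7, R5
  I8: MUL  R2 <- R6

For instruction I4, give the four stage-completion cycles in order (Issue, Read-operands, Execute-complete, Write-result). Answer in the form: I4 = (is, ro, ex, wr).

cycle 1: I1→INT
cycle 2: I1 RO
cycle 3: I1 EX
cycle 4: I1 WR R2
cycle 5: I2→MUL
cycle 6: I2 RO | I3→DIV
cycle 7: I3 RO
cycle 10: I2 EX
cycle 11: I2 WR R2
cycle 15: I3 EX
cycle 16: I3 WR R7
cycle 17: I4→ADD
cycle 18: I4 RO | I5→MUL
cycle 19: I6→INT
cycle 20: I4 EX | I6 RO
cycle 21: I4 WR R7 | I6 EX
cycle 22: I5 RO | I6 WR R3
cycle 23: I7→ADD
cycle 24: I7 RO
cycle 26: I5 EX | I7 EX
cycle 27: I5 WR R0 | I7 WR R3
cycle 28: I8→MUL
cycle 29: I8 RO
cycle 33: I8 EX
cycle 34: I8 WR R2

I4 = (17, 18, 20, 21)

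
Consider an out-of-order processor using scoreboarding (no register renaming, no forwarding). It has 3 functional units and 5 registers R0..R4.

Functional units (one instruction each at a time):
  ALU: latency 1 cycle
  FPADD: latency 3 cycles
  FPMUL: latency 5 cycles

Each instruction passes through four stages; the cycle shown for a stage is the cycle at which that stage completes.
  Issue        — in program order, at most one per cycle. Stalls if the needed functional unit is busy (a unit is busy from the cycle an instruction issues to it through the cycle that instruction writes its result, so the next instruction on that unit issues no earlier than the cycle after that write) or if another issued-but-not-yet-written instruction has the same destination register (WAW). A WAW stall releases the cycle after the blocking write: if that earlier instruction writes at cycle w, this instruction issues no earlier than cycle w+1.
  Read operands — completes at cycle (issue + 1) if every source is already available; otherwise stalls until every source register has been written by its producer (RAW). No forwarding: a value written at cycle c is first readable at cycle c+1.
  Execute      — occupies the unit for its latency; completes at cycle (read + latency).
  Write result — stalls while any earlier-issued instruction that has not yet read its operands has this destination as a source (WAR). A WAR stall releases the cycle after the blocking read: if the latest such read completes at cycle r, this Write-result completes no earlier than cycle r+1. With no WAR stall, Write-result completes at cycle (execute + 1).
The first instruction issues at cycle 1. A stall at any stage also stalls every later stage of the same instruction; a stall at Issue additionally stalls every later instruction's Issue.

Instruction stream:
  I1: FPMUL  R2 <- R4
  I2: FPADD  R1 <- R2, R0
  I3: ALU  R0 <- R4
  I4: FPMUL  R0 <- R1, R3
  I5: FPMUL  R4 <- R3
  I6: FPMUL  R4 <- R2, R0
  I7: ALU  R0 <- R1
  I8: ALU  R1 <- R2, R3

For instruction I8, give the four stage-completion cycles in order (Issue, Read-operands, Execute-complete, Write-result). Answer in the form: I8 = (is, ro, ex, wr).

I8 = (34, 35, 36, 37)

1) issue 1, read 2, done 7, write 8
2) issue 2, read 9, done 12, write 13  <RAW R2: wait I1 write@8>
3) issue 3, read 4, done 5, write 10  <WAR R0: wait I2 read@9>
4) issue 11, read 14, done 19, write 20  <WAW R0: wait I3 write@10 / RAW R1: wait I2 write@13>
5) issue 21, read 22, done 27, write 28  <struct: FPMUL busy until I4 writes@20>
6) issue 29, read 30, done 35, write 36  <struct: FPMUL busy until I5 writes@28>
7) issue 30, read 31, done 32, write 33
8) issue 34, read 35, done 36, write 37  <struct: ALU busy until I7 writes@33>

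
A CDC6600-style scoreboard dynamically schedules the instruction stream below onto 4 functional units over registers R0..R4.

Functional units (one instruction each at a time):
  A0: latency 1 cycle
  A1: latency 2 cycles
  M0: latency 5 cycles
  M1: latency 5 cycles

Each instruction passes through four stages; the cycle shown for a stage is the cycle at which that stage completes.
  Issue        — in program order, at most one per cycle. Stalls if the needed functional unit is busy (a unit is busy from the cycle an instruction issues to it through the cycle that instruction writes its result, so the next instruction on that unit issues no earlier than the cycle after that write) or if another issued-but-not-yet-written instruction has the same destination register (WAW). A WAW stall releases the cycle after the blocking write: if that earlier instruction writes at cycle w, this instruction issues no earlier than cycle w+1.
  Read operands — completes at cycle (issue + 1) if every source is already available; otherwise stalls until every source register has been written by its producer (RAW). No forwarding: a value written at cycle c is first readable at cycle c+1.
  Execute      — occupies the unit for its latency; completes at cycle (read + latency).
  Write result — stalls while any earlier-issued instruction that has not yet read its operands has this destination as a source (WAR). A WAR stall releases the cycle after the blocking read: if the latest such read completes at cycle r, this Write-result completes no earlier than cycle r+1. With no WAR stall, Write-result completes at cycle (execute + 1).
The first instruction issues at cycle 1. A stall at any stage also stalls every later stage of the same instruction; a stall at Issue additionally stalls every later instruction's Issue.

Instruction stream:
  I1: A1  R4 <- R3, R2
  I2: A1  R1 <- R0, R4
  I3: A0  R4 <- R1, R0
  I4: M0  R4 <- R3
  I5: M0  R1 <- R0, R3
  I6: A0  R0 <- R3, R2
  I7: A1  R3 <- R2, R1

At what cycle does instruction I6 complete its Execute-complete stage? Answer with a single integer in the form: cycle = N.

cycle = 25

  I1 | 1 | 2 | 4 | 5
  I2 | 6 | 7 | 9 | 10   struct: A1 busy until I1 writes@5
  I3 | 7 | 11 | 12 | 13   RAW R1: wait I2 write@10
  I4 | 14 | 15 | 20 | 21   WAW R4: wait I3 write@13
  I5 | 22 | 23 | 28 | 29   struct: M0 busy until I4 writes@21
  I6 | 23 | 24 | 25 | 26
  I7 | 24 | 30 | 32 | 33   RAW R1: wait I5 write@29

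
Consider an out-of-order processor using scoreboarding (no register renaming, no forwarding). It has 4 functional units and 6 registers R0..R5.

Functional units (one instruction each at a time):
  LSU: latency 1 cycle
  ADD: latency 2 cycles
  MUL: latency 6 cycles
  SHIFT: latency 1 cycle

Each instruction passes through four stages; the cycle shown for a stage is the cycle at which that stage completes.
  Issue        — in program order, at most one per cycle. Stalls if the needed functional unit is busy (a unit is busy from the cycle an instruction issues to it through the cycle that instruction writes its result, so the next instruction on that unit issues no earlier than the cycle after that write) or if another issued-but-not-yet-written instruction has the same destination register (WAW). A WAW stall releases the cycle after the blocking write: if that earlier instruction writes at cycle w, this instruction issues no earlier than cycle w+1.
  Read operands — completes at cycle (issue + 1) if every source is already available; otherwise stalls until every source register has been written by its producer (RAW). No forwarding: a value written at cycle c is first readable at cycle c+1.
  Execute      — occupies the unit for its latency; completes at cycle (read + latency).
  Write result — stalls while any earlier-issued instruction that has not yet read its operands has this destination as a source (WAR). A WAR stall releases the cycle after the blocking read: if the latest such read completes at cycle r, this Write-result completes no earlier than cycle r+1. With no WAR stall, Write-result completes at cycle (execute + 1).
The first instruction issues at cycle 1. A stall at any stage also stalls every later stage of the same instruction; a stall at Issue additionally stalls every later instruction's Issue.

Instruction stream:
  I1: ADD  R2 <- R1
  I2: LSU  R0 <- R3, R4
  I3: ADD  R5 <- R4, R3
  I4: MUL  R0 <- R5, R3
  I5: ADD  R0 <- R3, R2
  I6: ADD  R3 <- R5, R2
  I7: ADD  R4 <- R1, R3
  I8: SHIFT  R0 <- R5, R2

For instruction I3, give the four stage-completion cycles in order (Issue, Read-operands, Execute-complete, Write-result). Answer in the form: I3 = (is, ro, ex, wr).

I3 = (6, 7, 9, 10)

I1 -> (1, 2, 4, 5)
I2 -> (2, 3, 4, 5)
I3 -> (6, 7, 9, 10)  // struct: ADD busy until I1 writes@5
I4 -> (7, 11, 17, 18)  // RAW R5: wait I3 write@10
I5 -> (19, 20, 22, 23)  // WAW R0: wait I4 write@18
I6 -> (24, 25, 27, 28)  // struct: ADD busy until I5 writes@23
I7 -> (29, 30, 32, 33)  // struct: ADD busy until I6 writes@28
I8 -> (30, 31, 32, 33)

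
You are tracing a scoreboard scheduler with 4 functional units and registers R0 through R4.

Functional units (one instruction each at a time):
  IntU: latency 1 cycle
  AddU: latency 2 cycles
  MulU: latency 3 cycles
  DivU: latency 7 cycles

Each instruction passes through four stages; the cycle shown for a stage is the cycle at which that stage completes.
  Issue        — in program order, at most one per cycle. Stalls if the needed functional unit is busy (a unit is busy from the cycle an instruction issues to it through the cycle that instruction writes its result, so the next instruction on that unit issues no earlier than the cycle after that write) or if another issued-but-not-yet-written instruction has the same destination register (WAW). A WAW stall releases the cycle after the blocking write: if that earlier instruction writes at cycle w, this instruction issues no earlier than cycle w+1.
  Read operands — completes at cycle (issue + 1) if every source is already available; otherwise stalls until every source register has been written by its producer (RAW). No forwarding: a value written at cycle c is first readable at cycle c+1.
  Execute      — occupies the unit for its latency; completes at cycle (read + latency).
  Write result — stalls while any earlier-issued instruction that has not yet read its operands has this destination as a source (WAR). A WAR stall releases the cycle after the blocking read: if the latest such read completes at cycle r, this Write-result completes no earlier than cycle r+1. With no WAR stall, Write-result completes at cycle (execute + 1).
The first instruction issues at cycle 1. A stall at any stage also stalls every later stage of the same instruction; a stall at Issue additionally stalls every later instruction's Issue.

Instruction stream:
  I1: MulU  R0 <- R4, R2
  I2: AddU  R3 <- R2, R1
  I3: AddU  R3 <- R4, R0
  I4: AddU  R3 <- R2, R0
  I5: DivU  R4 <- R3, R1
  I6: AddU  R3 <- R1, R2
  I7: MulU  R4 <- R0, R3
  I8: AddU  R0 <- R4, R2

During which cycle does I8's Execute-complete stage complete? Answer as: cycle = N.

[1] I1 dispatched to MulU
[2] I1 operands ready; I2 dispatched to AddU
[3] I2 operands ready
[5] I1 complete; I2 complete
[6] R0←I1; R3←I2
[7] I3 dispatched to AddU
[8] I3 operands ready
[10] I3 complete
[11] R3←I3
[12] I4 dispatched to AddU
[13] I4 operands ready; I5 dispatched to DivU
[15] I4 complete
[16] R3←I4
[17] I5 operands ready; I6 dispatched to AddU
[18] I6 operands ready
[20] I6 complete
[21] R3←I6
[24] I5 complete
[25] R4←I5
[26] I7 dispatched to MulU
[27] I7 operands ready; I8 dispatched to AddU
[30] I7 complete
[31] R4←I7
[32] I8 operands ready
[34] I8 complete
[35] R0←I8

cycle = 34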